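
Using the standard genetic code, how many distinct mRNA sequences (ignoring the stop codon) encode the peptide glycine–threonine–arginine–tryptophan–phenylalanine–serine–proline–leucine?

27648

Gly: 4 codons.
Thr: 4 codons.
Arg: 6 codons.
Trp: 1 codon.
Phe: 2 codons.
Ser: 6 codons.
Pro: 4 codons.
Leu: 6 codons.
4 × 4 × 6 × 1 × 2 × 6 × 4 × 6 = 27648.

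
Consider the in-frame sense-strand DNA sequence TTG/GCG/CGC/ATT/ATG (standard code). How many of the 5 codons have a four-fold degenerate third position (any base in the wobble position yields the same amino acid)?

2

Codon 1 TTG (Leu): third position 2-fold.
Codon 2 GCG (Ala): third position 4-fold.
Codon 3 CGC (Arg): third position 4-fold.
Codon 4 ATT (Ile): third position 3-fold.
Codon 5 ATG (Met): third position 1-fold.
Four-fold degenerate third positions: 2.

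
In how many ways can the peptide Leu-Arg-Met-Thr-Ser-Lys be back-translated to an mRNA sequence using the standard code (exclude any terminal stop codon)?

1728

Leu: 6 codons.
Arg: 6 codons.
Met: 1 codon.
Thr: 4 codons.
Ser: 6 codons.
Lys: 2 codons.
6 × 6 × 1 × 4 × 6 × 2 = 1728.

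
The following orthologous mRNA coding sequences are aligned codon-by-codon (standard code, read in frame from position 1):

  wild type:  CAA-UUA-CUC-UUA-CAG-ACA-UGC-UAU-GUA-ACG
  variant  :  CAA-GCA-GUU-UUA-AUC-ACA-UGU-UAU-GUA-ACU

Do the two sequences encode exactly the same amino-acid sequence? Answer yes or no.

no

Codon 1: CAA Gln / CAA Gln — identical.
Codon 2: UUA Leu / GCA Ala — nonsynonymous.
Codon 3: CUC Leu / GUU Val — nonsynonymous.
Codon 4: UUA Leu / UUA Leu — identical.
Codon 5: CAG Gln / AUC Ile — nonsynonymous.
Codon 6: ACA Thr / ACA Thr — identical.
Codon 7: UGC Cys / UGU Cys — synonymous.
Codon 8: UAU Tyr / UAU Tyr — identical.
Codon 9: GUA Val / GUA Val — identical.
Codon 10: ACG Thr / ACU Thr — synonymous.
Nonsynonymous differences: 3 → different protein.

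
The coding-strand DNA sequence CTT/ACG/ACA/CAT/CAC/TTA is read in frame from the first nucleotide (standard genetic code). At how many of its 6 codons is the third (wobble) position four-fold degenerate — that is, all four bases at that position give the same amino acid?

Codon 1 CTT (Leu): third position 4-fold.
Codon 2 ACG (Thr): third position 4-fold.
Codon 3 ACA (Thr): third position 4-fold.
Codon 4 CAT (His): third position 2-fold.
Codon 5 CAC (His): third position 2-fold.
Codon 6 TTA (Leu): third position 2-fold.
Four-fold degenerate third positions: 3.

3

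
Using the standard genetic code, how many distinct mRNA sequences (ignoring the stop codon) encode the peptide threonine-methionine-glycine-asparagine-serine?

Thr: 4 codons.
Met: 1 codon.
Gly: 4 codons.
Asn: 2 codons.
Ser: 6 codons.
4 × 1 × 4 × 2 × 6 = 192.

192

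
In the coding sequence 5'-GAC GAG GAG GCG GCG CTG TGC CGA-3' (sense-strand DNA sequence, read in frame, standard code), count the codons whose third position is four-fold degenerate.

Codon 1 GAC (Asp): third position 2-fold.
Codon 2 GAG (Glu): third position 2-fold.
Codon 3 GAG (Glu): third position 2-fold.
Codon 4 GCG (Ala): third position 4-fold.
Codon 5 GCG (Ala): third position 4-fold.
Codon 6 CTG (Leu): third position 4-fold.
Codon 7 TGC (Cys): third position 2-fold.
Codon 8 CGA (Arg): third position 4-fold.
Four-fold degenerate third positions: 4.

4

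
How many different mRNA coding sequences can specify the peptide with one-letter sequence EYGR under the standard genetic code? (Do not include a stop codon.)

Glu: 2 codons.
Tyr: 2 codons.
Gly: 4 codons.
Arg: 6 codons.
2 × 2 × 4 × 6 = 96.

96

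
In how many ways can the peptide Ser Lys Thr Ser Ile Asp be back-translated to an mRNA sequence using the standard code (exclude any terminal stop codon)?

1728

Ser: 6 codons.
Lys: 2 codons.
Thr: 4 codons.
Ser: 6 codons.
Ile: 3 codons.
Asp: 2 codons.
6 × 2 × 4 × 6 × 3 × 2 = 1728.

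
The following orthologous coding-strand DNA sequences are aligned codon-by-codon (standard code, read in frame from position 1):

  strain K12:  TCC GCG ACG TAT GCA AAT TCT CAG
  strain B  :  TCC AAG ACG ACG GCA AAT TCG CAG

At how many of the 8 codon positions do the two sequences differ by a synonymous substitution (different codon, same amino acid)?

1

Codon 1: TCC Ser / TCC Ser — identical.
Codon 2: GCG Ala / AAG Lys — nonsynonymous.
Codon 3: ACG Thr / ACG Thr — identical.
Codon 4: TAT Tyr / ACG Thr — nonsynonymous.
Codon 5: GCA Ala / GCA Ala — identical.
Codon 6: AAT Asn / AAT Asn — identical.
Codon 7: TCT Ser / TCG Ser — synonymous.
Codon 8: CAG Gln / CAG Gln — identical.
Synonymous differences: 1.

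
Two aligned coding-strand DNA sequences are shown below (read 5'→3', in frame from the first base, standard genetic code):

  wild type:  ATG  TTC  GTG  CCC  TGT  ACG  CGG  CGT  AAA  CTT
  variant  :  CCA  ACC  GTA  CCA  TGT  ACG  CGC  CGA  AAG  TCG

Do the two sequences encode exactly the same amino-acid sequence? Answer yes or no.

Codon 1: ATG Met / CCA Pro — nonsynonymous.
Codon 2: TTC Phe / ACC Thr — nonsynonymous.
Codon 3: GTG Val / GTA Val — synonymous.
Codon 4: CCC Pro / CCA Pro — synonymous.
Codon 5: TGT Cys / TGT Cys — identical.
Codon 6: ACG Thr / ACG Thr — identical.
Codon 7: CGG Arg / CGC Arg — synonymous.
Codon 8: CGT Arg / CGA Arg — synonymous.
Codon 9: AAA Lys / AAG Lys — synonymous.
Codon 10: CTT Leu / TCG Ser — nonsynonymous.
Nonsynonymous differences: 3 → different protein.

no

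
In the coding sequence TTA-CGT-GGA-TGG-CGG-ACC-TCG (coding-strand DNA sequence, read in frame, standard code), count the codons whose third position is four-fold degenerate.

Codon 1 TTA (Leu): third position 2-fold.
Codon 2 CGT (Arg): third position 4-fold.
Codon 3 GGA (Gly): third position 4-fold.
Codon 4 TGG (Trp): third position 1-fold.
Codon 5 CGG (Arg): third position 4-fold.
Codon 6 ACC (Thr): third position 4-fold.
Codon 7 TCG (Ser): third position 4-fold.
Four-fold degenerate third positions: 5.

5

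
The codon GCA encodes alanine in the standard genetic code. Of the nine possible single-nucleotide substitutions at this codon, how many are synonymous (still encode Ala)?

3

Position 1: none → 0 synonymous.
Position 2: none → 0 synonymous.
Position 3: GCU, GCC, GCG → 3 synonymous.
Total: 0 + 0 + 3 = 3.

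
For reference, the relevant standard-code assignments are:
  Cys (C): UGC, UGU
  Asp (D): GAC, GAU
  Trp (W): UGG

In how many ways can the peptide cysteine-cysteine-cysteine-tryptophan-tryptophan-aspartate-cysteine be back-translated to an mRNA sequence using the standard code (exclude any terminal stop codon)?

Cys: 2 codons.
Cys: 2 codons.
Cys: 2 codons.
Trp: 1 codon.
Trp: 1 codon.
Asp: 2 codons.
Cys: 2 codons.
2 × 2 × 2 × 1 × 1 × 2 × 2 = 32.

32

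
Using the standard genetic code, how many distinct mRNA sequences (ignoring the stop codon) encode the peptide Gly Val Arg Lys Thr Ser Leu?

Gly: 4 codons.
Val: 4 codons.
Arg: 6 codons.
Lys: 2 codons.
Thr: 4 codons.
Ser: 6 codons.
Leu: 6 codons.
4 × 4 × 6 × 2 × 4 × 6 × 6 = 27648.

27648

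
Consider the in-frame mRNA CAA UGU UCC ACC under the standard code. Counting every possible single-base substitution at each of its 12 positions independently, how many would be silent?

Codon 1 (CAA, Gln): 1 synonymous substitution.
Codon 2 (UGU, Cys): 1 synonymous substitution.
Codon 3 (UCC, Ser): 3 synonymous substitutions.
Codon 4 (ACC, Thr): 3 synonymous substitutions.
Total: 1 + 1 + 3 + 3 = 8.

8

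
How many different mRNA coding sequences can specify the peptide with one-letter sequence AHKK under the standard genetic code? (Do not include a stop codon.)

32

Ala: 4 codons.
His: 2 codons.
Lys: 2 codons.
Lys: 2 codons.
4 × 2 × 2 × 2 = 32.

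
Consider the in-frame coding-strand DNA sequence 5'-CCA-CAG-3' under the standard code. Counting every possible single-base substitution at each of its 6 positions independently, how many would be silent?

Codon 1 (CCA, Pro): 3 synonymous substitutions.
Codon 2 (CAG, Gln): 1 synonymous substitution.
Total: 3 + 1 = 4.

4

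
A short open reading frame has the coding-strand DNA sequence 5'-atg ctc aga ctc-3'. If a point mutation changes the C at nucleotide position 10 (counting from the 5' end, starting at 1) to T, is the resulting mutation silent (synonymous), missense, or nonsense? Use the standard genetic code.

missense

Position 10 falls in codon 4: CTC → Leu.
After the substitution the codon is TTC → Phe.
Leu ≠ Phe, so this is a missense mutation.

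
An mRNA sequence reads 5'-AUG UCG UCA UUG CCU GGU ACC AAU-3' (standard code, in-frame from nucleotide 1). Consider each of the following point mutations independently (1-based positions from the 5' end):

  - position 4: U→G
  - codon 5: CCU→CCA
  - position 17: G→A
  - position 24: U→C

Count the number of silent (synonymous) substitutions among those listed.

Codon 2: UCG (Ser) → GCG (Ala) — missense.
Codon 5: CCU (Pro) → CCA (Pro) — synonymous.
Codon 6: GGU (Gly) → GAU (Asp) — missense.
Codon 8: AAU (Asn) → AAC (Asn) — synonymous.
Synonymous: 2 of 4.

2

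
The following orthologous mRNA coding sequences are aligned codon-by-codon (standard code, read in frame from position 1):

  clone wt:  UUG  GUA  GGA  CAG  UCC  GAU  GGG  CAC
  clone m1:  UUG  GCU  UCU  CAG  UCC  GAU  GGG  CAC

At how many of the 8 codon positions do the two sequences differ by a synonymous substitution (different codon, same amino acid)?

0

Codon 1: UUG Leu / UUG Leu — identical.
Codon 2: GUA Val / GCU Ala — nonsynonymous.
Codon 3: GGA Gly / UCU Ser — nonsynonymous.
Codon 4: CAG Gln / CAG Gln — identical.
Codon 5: UCC Ser / UCC Ser — identical.
Codon 6: GAU Asp / GAU Asp — identical.
Codon 7: GGG Gly / GGG Gly — identical.
Codon 8: CAC His / CAC His — identical.
Synonymous differences: 0.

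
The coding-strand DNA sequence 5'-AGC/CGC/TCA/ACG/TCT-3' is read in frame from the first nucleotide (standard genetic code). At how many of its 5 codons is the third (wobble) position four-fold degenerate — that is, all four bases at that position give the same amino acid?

Codon 1 AGC (Ser): third position 2-fold.
Codon 2 CGC (Arg): third position 4-fold.
Codon 3 TCA (Ser): third position 4-fold.
Codon 4 ACG (Thr): third position 4-fold.
Codon 5 TCT (Ser): third position 4-fold.
Four-fold degenerate third positions: 4.

4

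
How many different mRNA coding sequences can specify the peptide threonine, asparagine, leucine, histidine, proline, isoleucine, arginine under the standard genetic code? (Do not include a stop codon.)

6912

Thr: 4 codons.
Asn: 2 codons.
Leu: 6 codons.
His: 2 codons.
Pro: 4 codons.
Ile: 3 codons.
Arg: 6 codons.
4 × 2 × 6 × 2 × 4 × 3 × 6 = 6912.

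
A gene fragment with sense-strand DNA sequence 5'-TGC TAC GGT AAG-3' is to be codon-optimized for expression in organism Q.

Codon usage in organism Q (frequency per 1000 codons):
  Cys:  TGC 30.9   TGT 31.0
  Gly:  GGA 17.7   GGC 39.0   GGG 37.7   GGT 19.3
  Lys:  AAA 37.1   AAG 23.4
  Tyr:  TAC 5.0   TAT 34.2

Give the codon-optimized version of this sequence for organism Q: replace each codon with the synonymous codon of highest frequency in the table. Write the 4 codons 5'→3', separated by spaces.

Codon 1 (Cys): best is TGT at 31.0.
Codon 2 (Tyr): best is TAT at 34.2.
Codon 3 (Gly): best is GGC at 39.0.
Codon 4 (Lys): best is AAA at 37.1.

TGT TAT GGC AAA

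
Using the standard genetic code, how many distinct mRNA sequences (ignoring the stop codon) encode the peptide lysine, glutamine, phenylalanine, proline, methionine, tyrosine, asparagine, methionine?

128

Lys: 2 codons.
Gln: 2 codons.
Phe: 2 codons.
Pro: 4 codons.
Met: 1 codon.
Tyr: 2 codons.
Asn: 2 codons.
Met: 1 codon.
2 × 2 × 2 × 4 × 1 × 2 × 2 × 1 = 128.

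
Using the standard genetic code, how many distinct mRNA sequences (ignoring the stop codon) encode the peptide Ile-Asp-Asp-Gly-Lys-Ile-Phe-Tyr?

1152

Ile: 3 codons.
Asp: 2 codons.
Asp: 2 codons.
Gly: 4 codons.
Lys: 2 codons.
Ile: 3 codons.
Phe: 2 codons.
Tyr: 2 codons.
3 × 2 × 2 × 4 × 2 × 3 × 2 × 2 = 1152.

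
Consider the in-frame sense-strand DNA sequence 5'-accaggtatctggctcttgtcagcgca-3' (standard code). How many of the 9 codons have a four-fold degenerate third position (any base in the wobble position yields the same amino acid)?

6

Codon 1 ACC (Thr): third position 4-fold.
Codon 2 AGG (Arg): third position 2-fold.
Codon 3 TAT (Tyr): third position 2-fold.
Codon 4 CTG (Leu): third position 4-fold.
Codon 5 GCT (Ala): third position 4-fold.
Codon 6 CTT (Leu): third position 4-fold.
Codon 7 GTC (Val): third position 4-fold.
Codon 8 AGC (Ser): third position 2-fold.
Codon 9 GCA (Ala): third position 4-fold.
Four-fold degenerate third positions: 6.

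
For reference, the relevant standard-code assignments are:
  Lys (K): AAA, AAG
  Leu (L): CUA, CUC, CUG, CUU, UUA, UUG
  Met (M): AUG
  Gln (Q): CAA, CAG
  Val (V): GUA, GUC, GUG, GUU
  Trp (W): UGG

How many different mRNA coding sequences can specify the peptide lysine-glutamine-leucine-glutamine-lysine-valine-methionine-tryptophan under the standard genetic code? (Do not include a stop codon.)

Lys: 2 codons.
Gln: 2 codons.
Leu: 6 codons.
Gln: 2 codons.
Lys: 2 codons.
Val: 4 codons.
Met: 1 codon.
Trp: 1 codon.
2 × 2 × 6 × 2 × 2 × 4 × 1 × 1 = 384.

384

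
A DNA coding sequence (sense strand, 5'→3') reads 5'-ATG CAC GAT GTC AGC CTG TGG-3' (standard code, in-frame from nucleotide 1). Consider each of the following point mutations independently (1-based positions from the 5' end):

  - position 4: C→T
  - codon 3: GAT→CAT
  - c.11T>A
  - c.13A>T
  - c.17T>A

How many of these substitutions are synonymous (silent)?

0

Codon 2: CAC (His) → TAC (Tyr) — missense.
Codon 3: GAT (Asp) → CAT (His) — missense.
Codon 4: GTC (Val) → GAC (Asp) — missense.
Codon 5: AGC (Ser) → TGC (Cys) — missense.
Codon 6: CTG (Leu) → CAG (Gln) — missense.
Synonymous: 0 of 5.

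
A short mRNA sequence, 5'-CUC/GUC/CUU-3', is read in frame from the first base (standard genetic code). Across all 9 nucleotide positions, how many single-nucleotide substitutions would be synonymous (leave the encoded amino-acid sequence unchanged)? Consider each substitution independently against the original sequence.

9

Codon 1 (CUC, Leu): 3 synonymous substitutions.
Codon 2 (GUC, Val): 3 synonymous substitutions.
Codon 3 (CUU, Leu): 3 synonymous substitutions.
Total: 3 + 3 + 3 = 9.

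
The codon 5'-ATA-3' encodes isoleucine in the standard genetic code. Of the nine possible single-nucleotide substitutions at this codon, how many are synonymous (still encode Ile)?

Position 1: none → 0 synonymous.
Position 2: none → 0 synonymous.
Position 3: ATT, ATC → 2 synonymous.
Total: 0 + 0 + 2 = 2.

2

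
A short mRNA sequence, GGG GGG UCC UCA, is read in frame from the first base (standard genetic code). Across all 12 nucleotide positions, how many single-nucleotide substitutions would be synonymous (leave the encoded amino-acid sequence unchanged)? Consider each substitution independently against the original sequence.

12

Codon 1 (GGG, Gly): 3 synonymous substitutions.
Codon 2 (GGG, Gly): 3 synonymous substitutions.
Codon 3 (UCC, Ser): 3 synonymous substitutions.
Codon 4 (UCA, Ser): 3 synonymous substitutions.
Total: 3 + 3 + 3 + 3 = 12.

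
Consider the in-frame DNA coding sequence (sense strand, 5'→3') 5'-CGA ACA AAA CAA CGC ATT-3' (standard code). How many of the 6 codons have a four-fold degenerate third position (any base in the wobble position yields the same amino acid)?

3

Codon 1 CGA (Arg): third position 4-fold.
Codon 2 ACA (Thr): third position 4-fold.
Codon 3 AAA (Lys): third position 2-fold.
Codon 4 CAA (Gln): third position 2-fold.
Codon 5 CGC (Arg): third position 4-fold.
Codon 6 ATT (Ile): third position 3-fold.
Four-fold degenerate third positions: 3.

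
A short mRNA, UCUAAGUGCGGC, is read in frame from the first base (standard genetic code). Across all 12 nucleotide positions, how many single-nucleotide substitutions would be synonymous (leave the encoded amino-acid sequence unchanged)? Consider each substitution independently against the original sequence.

8

Codon 1 (UCU, Ser): 3 synonymous substitutions.
Codon 2 (AAG, Lys): 1 synonymous substitution.
Codon 3 (UGC, Cys): 1 synonymous substitution.
Codon 4 (GGC, Gly): 3 synonymous substitutions.
Total: 3 + 1 + 1 + 3 = 8.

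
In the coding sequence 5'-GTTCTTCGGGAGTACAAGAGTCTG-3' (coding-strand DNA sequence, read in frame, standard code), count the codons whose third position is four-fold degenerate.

Codon 1 GTT (Val): third position 4-fold.
Codon 2 CTT (Leu): third position 4-fold.
Codon 3 CGG (Arg): third position 4-fold.
Codon 4 GAG (Glu): third position 2-fold.
Codon 5 TAC (Tyr): third position 2-fold.
Codon 6 AAG (Lys): third position 2-fold.
Codon 7 AGT (Ser): third position 2-fold.
Codon 8 CTG (Leu): third position 4-fold.
Four-fold degenerate third positions: 4.

4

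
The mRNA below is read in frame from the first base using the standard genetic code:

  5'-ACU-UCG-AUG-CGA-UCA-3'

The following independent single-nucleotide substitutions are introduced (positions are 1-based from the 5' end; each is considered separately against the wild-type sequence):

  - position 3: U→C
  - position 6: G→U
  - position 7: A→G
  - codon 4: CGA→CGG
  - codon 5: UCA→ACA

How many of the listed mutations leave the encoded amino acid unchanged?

3

Codon 1: ACU (Thr) → ACC (Thr) — synonymous.
Codon 2: UCG (Ser) → UCU (Ser) — synonymous.
Codon 3: AUG (Met) → GUG (Val) — missense.
Codon 4: CGA (Arg) → CGG (Arg) — synonymous.
Codon 5: UCA (Ser) → ACA (Thr) — missense.
Synonymous: 3 of 5.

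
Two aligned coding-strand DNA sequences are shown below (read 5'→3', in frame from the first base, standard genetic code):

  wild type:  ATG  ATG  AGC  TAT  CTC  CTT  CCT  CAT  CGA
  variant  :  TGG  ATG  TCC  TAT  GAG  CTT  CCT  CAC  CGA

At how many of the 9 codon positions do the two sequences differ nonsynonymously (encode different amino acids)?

2

Codon 1: ATG Met / TGG Trp — nonsynonymous.
Codon 2: ATG Met / ATG Met — identical.
Codon 3: AGC Ser / TCC Ser — synonymous.
Codon 4: TAT Tyr / TAT Tyr — identical.
Codon 5: CTC Leu / GAG Glu — nonsynonymous.
Codon 6: CTT Leu / CTT Leu — identical.
Codon 7: CCT Pro / CCT Pro — identical.
Codon 8: CAT His / CAC His — synonymous.
Codon 9: CGA Arg / CGA Arg — identical.
Nonsynonymous differences: 2.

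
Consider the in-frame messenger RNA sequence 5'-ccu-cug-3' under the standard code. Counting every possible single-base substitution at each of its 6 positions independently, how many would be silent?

7

Codon 1 (CCU, Pro): 3 synonymous substitutions.
Codon 2 (CUG, Leu): 4 synonymous substitutions.
Total: 3 + 4 = 7.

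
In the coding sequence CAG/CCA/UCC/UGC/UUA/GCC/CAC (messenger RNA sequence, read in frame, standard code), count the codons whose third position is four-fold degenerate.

Codon 1 CAG (Gln): third position 2-fold.
Codon 2 CCA (Pro): third position 4-fold.
Codon 3 UCC (Ser): third position 4-fold.
Codon 4 UGC (Cys): third position 2-fold.
Codon 5 UUA (Leu): third position 2-fold.
Codon 6 GCC (Ala): third position 4-fold.
Codon 7 CAC (His): third position 2-fold.
Four-fold degenerate third positions: 3.

3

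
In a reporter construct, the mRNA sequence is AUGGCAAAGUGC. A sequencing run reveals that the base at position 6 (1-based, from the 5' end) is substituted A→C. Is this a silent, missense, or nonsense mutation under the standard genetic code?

silent

Position 6 falls in codon 2: GCA → Ala.
After the substitution the codon is GCC → Ala.
Both encode Ala, so the change is synonymous.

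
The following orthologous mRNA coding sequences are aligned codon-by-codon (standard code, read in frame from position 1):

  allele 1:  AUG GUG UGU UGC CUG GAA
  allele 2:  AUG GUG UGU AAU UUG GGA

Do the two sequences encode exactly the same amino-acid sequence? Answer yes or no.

no

Codon 1: AUG Met / AUG Met — identical.
Codon 2: GUG Val / GUG Val — identical.
Codon 3: UGU Cys / UGU Cys — identical.
Codon 4: UGC Cys / AAU Asn — nonsynonymous.
Codon 5: CUG Leu / UUG Leu — synonymous.
Codon 6: GAA Glu / GGA Gly — nonsynonymous.
Nonsynonymous differences: 2 → different protein.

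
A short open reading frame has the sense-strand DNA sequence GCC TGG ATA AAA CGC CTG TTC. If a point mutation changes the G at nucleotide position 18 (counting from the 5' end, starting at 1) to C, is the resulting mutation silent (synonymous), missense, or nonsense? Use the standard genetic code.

Position 18 falls in codon 6: CTG → Leu.
After the substitution the codon is CTC → Leu.
Both encode Leu, so the change is synonymous.

silent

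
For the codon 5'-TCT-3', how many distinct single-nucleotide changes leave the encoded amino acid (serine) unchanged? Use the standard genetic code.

Position 1: none → 0 synonymous.
Position 2: none → 0 synonymous.
Position 3: TCC, TCA, TCG → 3 synonymous.
Total: 0 + 0 + 3 = 3.

3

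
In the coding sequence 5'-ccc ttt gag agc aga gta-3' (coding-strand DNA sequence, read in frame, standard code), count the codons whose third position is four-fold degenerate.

Codon 1 CCC (Pro): third position 4-fold.
Codon 2 TTT (Phe): third position 2-fold.
Codon 3 GAG (Glu): third position 2-fold.
Codon 4 AGC (Ser): third position 2-fold.
Codon 5 AGA (Arg): third position 2-fold.
Codon 6 GTA (Val): third position 4-fold.
Four-fold degenerate third positions: 2.

2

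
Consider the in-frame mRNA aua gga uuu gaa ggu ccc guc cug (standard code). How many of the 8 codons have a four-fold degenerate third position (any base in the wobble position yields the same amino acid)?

Codon 1 AUA (Ile): third position 3-fold.
Codon 2 GGA (Gly): third position 4-fold.
Codon 3 UUU (Phe): third position 2-fold.
Codon 4 GAA (Glu): third position 2-fold.
Codon 5 GGU (Gly): third position 4-fold.
Codon 6 CCC (Pro): third position 4-fold.
Codon 7 GUC (Val): third position 4-fold.
Codon 8 CUG (Leu): third position 4-fold.
Four-fold degenerate third positions: 5.

5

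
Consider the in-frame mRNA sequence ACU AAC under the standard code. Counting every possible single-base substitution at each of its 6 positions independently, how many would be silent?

Codon 1 (ACU, Thr): 3 synonymous substitutions.
Codon 2 (AAC, Asn): 1 synonymous substitution.
Total: 3 + 1 = 4.

4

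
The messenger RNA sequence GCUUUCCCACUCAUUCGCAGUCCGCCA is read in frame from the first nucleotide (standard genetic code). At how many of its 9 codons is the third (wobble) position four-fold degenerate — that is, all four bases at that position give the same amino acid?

Codon 1 GCU (Ala): third position 4-fold.
Codon 2 UUC (Phe): third position 2-fold.
Codon 3 CCA (Pro): third position 4-fold.
Codon 4 CUC (Leu): third position 4-fold.
Codon 5 AUU (Ile): third position 3-fold.
Codon 6 CGC (Arg): third position 4-fold.
Codon 7 AGU (Ser): third position 2-fold.
Codon 8 CCG (Pro): third position 4-fold.
Codon 9 CCA (Pro): third position 4-fold.
Four-fold degenerate third positions: 6.

6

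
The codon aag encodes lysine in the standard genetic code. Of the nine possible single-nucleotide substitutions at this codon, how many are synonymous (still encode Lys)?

1

Position 1: none → 0 synonymous.
Position 2: none → 0 synonymous.
Position 3: AAA → 1 synonymous.
Total: 0 + 0 + 1 = 1.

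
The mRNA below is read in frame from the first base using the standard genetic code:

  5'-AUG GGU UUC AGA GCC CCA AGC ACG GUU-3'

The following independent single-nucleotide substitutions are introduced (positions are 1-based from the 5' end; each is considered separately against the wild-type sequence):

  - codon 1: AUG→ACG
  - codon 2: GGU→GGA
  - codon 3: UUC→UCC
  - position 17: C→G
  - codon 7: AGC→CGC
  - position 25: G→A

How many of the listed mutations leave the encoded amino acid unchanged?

Codon 1: AUG (Met) → ACG (Thr) — missense.
Codon 2: GGU (Gly) → GGA (Gly) — synonymous.
Codon 3: UUC (Phe) → UCC (Ser) — missense.
Codon 6: CCA (Pro) → CGA (Arg) — missense.
Codon 7: AGC (Ser) → CGC (Arg) — missense.
Codon 9: GUU (Val) → AUU (Ile) — missense.
Synonymous: 1 of 6.

1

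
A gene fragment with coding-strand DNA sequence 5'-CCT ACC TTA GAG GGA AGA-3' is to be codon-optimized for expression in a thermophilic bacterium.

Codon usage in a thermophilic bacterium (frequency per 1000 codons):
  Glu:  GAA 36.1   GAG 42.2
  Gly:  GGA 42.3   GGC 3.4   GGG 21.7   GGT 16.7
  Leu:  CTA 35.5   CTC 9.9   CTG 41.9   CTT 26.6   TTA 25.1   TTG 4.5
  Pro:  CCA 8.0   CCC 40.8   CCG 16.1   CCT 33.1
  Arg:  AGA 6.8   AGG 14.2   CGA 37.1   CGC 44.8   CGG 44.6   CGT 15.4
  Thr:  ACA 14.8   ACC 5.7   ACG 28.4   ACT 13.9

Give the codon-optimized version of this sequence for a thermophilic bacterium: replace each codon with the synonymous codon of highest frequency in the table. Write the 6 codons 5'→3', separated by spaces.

Codon 1 (Pro): best is CCC at 40.8.
Codon 2 (Thr): best is ACG at 28.4.
Codon 3 (Leu): best is CTG at 41.9.
Codon 4 (Glu): best is GAG at 42.2.
Codon 5 (Gly): best is GGA at 42.3.
Codon 6 (Arg): best is CGC at 44.8.

CCC ACG CTG GAG GGA CGC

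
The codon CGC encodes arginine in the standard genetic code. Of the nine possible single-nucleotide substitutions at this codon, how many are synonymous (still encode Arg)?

3

Position 1: none → 0 synonymous.
Position 2: none → 0 synonymous.
Position 3: CGU, CGA, CGG → 3 synonymous.
Total: 0 + 0 + 3 = 3.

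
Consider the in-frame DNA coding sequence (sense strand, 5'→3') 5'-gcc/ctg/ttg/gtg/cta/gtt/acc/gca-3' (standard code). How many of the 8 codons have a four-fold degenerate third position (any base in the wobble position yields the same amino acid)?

7

Codon 1 GCC (Ala): third position 4-fold.
Codon 2 CTG (Leu): third position 4-fold.
Codon 3 TTG (Leu): third position 2-fold.
Codon 4 GTG (Val): third position 4-fold.
Codon 5 CTA (Leu): third position 4-fold.
Codon 6 GTT (Val): third position 4-fold.
Codon 7 ACC (Thr): third position 4-fold.
Codon 8 GCA (Ala): third position 4-fold.
Four-fold degenerate third positions: 7.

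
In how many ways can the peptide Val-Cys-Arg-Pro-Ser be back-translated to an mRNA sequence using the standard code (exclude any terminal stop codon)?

1152

Val: 4 codons.
Cys: 2 codons.
Arg: 6 codons.
Pro: 4 codons.
Ser: 6 codons.
4 × 2 × 6 × 4 × 6 = 1152.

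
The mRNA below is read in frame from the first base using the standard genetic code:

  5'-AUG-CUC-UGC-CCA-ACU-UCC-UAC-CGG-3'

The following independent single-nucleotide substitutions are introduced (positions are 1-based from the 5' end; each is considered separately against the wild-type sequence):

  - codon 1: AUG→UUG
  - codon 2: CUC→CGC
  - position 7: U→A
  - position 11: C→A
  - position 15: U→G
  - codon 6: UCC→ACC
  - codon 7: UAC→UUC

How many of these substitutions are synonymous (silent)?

1

Codon 1: AUG (Met) → UUG (Leu) — missense.
Codon 2: CUC (Leu) → CGC (Arg) — missense.
Codon 3: UGC (Cys) → AGC (Ser) — missense.
Codon 4: CCA (Pro) → CAA (Gln) — missense.
Codon 5: ACU (Thr) → ACG (Thr) — synonymous.
Codon 6: UCC (Ser) → ACC (Thr) — missense.
Codon 7: UAC (Tyr) → UUC (Phe) — missense.
Synonymous: 1 of 7.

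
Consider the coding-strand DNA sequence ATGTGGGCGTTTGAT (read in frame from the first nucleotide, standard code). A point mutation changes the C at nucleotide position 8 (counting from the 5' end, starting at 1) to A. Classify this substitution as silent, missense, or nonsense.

missense

Position 8 falls in codon 3: GCG → Ala.
After the substitution the codon is GAG → Glu.
Ala ≠ Glu, so this is a missense mutation.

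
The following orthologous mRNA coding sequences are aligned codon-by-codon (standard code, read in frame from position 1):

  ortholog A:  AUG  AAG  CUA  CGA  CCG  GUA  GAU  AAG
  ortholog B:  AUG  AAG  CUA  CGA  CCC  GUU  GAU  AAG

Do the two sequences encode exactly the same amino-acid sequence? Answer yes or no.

Codon 1: AUG Met / AUG Met — identical.
Codon 2: AAG Lys / AAG Lys — identical.
Codon 3: CUA Leu / CUA Leu — identical.
Codon 4: CGA Arg / CGA Arg — identical.
Codon 5: CCG Pro / CCC Pro — synonymous.
Codon 6: GUA Val / GUU Val — synonymous.
Codon 7: GAU Asp / GAU Asp — identical.
Codon 8: AAG Lys / AAG Lys — identical.
Nonsynonymous differences: 0 → same protein.

yes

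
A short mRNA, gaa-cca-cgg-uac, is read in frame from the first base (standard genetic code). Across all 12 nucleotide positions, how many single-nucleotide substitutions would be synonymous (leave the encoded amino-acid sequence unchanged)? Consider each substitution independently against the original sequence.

Codon 1 (GAA, Glu): 1 synonymous substitution.
Codon 2 (CCA, Pro): 3 synonymous substitutions.
Codon 3 (CGG, Arg): 4 synonymous substitutions.
Codon 4 (UAC, Tyr): 1 synonymous substitution.
Total: 1 + 3 + 4 + 1 = 9.

9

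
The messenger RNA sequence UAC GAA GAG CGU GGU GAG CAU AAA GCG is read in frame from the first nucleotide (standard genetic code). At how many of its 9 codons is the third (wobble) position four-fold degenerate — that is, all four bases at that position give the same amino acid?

Codon 1 UAC (Tyr): third position 2-fold.
Codon 2 GAA (Glu): third position 2-fold.
Codon 3 GAG (Glu): third position 2-fold.
Codon 4 CGU (Arg): third position 4-fold.
Codon 5 GGU (Gly): third position 4-fold.
Codon 6 GAG (Glu): third position 2-fold.
Codon 7 CAU (His): third position 2-fold.
Codon 8 AAA (Lys): third position 2-fold.
Codon 9 GCG (Ala): third position 4-fold.
Four-fold degenerate third positions: 3.

3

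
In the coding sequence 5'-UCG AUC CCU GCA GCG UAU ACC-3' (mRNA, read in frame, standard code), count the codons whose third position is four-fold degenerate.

Codon 1 UCG (Ser): third position 4-fold.
Codon 2 AUC (Ile): third position 3-fold.
Codon 3 CCU (Pro): third position 4-fold.
Codon 4 GCA (Ala): third position 4-fold.
Codon 5 GCG (Ala): third position 4-fold.
Codon 6 UAU (Tyr): third position 2-fold.
Codon 7 ACC (Thr): third position 4-fold.
Four-fold degenerate third positions: 5.

5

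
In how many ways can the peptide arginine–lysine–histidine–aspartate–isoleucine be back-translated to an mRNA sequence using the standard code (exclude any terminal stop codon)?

144

Arg: 6 codons.
Lys: 2 codons.
His: 2 codons.
Asp: 2 codons.
Ile: 3 codons.
6 × 2 × 2 × 2 × 3 = 144.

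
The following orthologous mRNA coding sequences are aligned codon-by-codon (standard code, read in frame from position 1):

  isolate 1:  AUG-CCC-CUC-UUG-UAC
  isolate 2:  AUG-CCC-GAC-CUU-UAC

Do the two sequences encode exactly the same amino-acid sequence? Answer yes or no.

no

Codon 1: AUG Met / AUG Met — identical.
Codon 2: CCC Pro / CCC Pro — identical.
Codon 3: CUC Leu / GAC Asp — nonsynonymous.
Codon 4: UUG Leu / CUU Leu — synonymous.
Codon 5: UAC Tyr / UAC Tyr — identical.
Nonsynonymous differences: 1 → different protein.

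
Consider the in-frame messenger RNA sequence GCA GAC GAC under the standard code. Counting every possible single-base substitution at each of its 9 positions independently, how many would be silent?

5

Codon 1 (GCA, Ala): 3 synonymous substitutions.
Codon 2 (GAC, Asp): 1 synonymous substitution.
Codon 3 (GAC, Asp): 1 synonymous substitution.
Total: 3 + 1 + 1 = 5.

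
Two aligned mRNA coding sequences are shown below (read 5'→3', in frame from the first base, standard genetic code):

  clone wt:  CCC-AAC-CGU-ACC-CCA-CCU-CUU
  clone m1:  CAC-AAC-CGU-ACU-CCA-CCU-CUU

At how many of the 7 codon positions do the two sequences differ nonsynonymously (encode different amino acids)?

Codon 1: CCC Pro / CAC His — nonsynonymous.
Codon 2: AAC Asn / AAC Asn — identical.
Codon 3: CGU Arg / CGU Arg — identical.
Codon 4: ACC Thr / ACU Thr — synonymous.
Codon 5: CCA Pro / CCA Pro — identical.
Codon 6: CCU Pro / CCU Pro — identical.
Codon 7: CUU Leu / CUU Leu — identical.
Nonsynonymous differences: 1.

1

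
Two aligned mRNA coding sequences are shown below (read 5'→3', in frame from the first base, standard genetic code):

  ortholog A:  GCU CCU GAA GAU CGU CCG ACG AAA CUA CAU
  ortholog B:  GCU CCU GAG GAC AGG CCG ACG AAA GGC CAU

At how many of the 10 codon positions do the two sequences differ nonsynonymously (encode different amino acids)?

Codon 1: GCU Ala / GCU Ala — identical.
Codon 2: CCU Pro / CCU Pro — identical.
Codon 3: GAA Glu / GAG Glu — synonymous.
Codon 4: GAU Asp / GAC Asp — synonymous.
Codon 5: CGU Arg / AGG Arg — synonymous.
Codon 6: CCG Pro / CCG Pro — identical.
Codon 7: ACG Thr / ACG Thr — identical.
Codon 8: AAA Lys / AAA Lys — identical.
Codon 9: CUA Leu / GGC Gly — nonsynonymous.
Codon 10: CAU His / CAU His — identical.
Nonsynonymous differences: 1.

1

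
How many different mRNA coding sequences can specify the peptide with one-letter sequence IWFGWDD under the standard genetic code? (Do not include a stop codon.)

96

Ile: 3 codons.
Trp: 1 codon.
Phe: 2 codons.
Gly: 4 codons.
Trp: 1 codon.
Asp: 2 codons.
Asp: 2 codons.
3 × 1 × 2 × 4 × 1 × 2 × 2 = 96.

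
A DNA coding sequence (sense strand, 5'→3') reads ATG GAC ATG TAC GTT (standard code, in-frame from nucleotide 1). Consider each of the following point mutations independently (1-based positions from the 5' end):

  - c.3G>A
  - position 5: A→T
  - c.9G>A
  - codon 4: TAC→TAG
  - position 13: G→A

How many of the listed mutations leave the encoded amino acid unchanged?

0

Codon 1: ATG (Met) → ATA (Ile) — missense.
Codon 2: GAC (Asp) → GTC (Val) — missense.
Codon 3: ATG (Met) → ATA (Ile) — missense.
Codon 4: TAC (Tyr) → TAG (Stop) — nonsense.
Codon 5: GTT (Val) → ATT (Ile) — missense.
Synonymous: 0 of 5.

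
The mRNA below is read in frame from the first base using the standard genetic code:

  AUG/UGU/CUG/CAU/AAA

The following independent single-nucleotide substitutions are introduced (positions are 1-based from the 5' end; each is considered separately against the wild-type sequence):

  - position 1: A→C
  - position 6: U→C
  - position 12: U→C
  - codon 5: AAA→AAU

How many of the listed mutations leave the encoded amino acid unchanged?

2

Codon 1: AUG (Met) → CUG (Leu) — missense.
Codon 2: UGU (Cys) → UGC (Cys) — synonymous.
Codon 4: CAU (His) → CAC (His) — synonymous.
Codon 5: AAA (Lys) → AAU (Asn) — missense.
Synonymous: 2 of 4.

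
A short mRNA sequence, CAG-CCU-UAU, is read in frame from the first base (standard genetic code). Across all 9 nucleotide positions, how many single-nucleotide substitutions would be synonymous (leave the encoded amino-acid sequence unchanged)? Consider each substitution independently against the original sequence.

Codon 1 (CAG, Gln): 1 synonymous substitution.
Codon 2 (CCU, Pro): 3 synonymous substitutions.
Codon 3 (UAU, Tyr): 1 synonymous substitution.
Total: 1 + 3 + 1 = 5.

5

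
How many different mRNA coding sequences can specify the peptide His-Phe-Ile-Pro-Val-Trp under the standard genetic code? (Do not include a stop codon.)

His: 2 codons.
Phe: 2 codons.
Ile: 3 codons.
Pro: 4 codons.
Val: 4 codons.
Trp: 1 codon.
2 × 2 × 3 × 4 × 4 × 1 = 192.

192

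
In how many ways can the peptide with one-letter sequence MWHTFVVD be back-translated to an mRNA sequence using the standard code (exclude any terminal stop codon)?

512

Met: 1 codon.
Trp: 1 codon.
His: 2 codons.
Thr: 4 codons.
Phe: 2 codons.
Val: 4 codons.
Val: 4 codons.
Asp: 2 codons.
1 × 1 × 2 × 4 × 2 × 4 × 4 × 2 = 512.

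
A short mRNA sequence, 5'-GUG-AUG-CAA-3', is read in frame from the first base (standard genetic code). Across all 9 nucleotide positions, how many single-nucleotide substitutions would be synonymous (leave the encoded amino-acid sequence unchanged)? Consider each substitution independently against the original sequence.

4

Codon 1 (GUG, Val): 3 synonymous substitutions.
Codon 2 (AUG, Met): 0 synonymous substitutions.
Codon 3 (CAA, Gln): 1 synonymous substitution.
Total: 3 + 0 + 1 = 4.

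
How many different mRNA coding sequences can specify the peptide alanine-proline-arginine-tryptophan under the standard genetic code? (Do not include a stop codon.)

Ala: 4 codons.
Pro: 4 codons.
Arg: 6 codons.
Trp: 1 codon.
4 × 4 × 6 × 1 = 96.

96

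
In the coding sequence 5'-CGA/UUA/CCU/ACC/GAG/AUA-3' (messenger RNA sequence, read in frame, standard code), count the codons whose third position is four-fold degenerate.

3

Codon 1 CGA (Arg): third position 4-fold.
Codon 2 UUA (Leu): third position 2-fold.
Codon 3 CCU (Pro): third position 4-fold.
Codon 4 ACC (Thr): third position 4-fold.
Codon 5 GAG (Glu): third position 2-fold.
Codon 6 AUA (Ile): third position 3-fold.
Four-fold degenerate third positions: 3.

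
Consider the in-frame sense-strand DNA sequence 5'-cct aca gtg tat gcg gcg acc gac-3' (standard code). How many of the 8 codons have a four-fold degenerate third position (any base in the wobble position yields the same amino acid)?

6

Codon 1 CCT (Pro): third position 4-fold.
Codon 2 ACA (Thr): third position 4-fold.
Codon 3 GTG (Val): third position 4-fold.
Codon 4 TAT (Tyr): third position 2-fold.
Codon 5 GCG (Ala): third position 4-fold.
Codon 6 GCG (Ala): third position 4-fold.
Codon 7 ACC (Thr): third position 4-fold.
Codon 8 GAC (Asp): third position 2-fold.
Four-fold degenerate third positions: 6.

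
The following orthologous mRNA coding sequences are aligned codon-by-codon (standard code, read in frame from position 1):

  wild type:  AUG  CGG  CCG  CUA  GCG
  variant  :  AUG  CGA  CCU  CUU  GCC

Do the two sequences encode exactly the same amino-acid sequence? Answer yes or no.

Codon 1: AUG Met / AUG Met — identical.
Codon 2: CGG Arg / CGA Arg — synonymous.
Codon 3: CCG Pro / CCU Pro — synonymous.
Codon 4: CUA Leu / CUU Leu — synonymous.
Codon 5: GCG Ala / GCC Ala — synonymous.
Nonsynonymous differences: 0 → same protein.

yes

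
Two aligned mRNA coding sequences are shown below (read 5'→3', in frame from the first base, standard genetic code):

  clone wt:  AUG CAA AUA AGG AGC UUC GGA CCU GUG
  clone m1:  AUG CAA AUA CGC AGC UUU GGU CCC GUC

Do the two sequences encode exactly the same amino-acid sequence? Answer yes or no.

Codon 1: AUG Met / AUG Met — identical.
Codon 2: CAA Gln / CAA Gln — identical.
Codon 3: AUA Ile / AUA Ile — identical.
Codon 4: AGG Arg / CGC Arg — synonymous.
Codon 5: AGC Ser / AGC Ser — identical.
Codon 6: UUC Phe / UUU Phe — synonymous.
Codon 7: GGA Gly / GGU Gly — synonymous.
Codon 8: CCU Pro / CCC Pro — synonymous.
Codon 9: GUG Val / GUC Val — synonymous.
Nonsynonymous differences: 0 → same protein.

yes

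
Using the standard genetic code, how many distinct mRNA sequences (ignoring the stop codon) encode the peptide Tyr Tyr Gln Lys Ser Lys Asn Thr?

1536

Tyr: 2 codons.
Tyr: 2 codons.
Gln: 2 codons.
Lys: 2 codons.
Ser: 6 codons.
Lys: 2 codons.
Asn: 2 codons.
Thr: 4 codons.
2 × 2 × 2 × 2 × 6 × 2 × 2 × 4 = 1536.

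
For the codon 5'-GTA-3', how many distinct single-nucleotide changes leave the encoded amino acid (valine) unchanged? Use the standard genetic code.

3

Position 1: none → 0 synonymous.
Position 2: none → 0 synonymous.
Position 3: GTT, GTC, GTG → 3 synonymous.
Total: 0 + 0 + 3 = 3.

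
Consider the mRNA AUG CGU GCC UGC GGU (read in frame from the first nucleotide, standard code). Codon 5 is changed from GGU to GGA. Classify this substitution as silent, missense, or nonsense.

silent

Position 15 falls in codon 5: GGU → Gly.
After the substitution the codon is GGA → Gly.
Both encode Gly, so the change is synonymous.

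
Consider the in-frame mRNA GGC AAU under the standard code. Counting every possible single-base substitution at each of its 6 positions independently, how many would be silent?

Codon 1 (GGC, Gly): 3 synonymous substitutions.
Codon 2 (AAU, Asn): 1 synonymous substitution.
Total: 3 + 1 = 4.

4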